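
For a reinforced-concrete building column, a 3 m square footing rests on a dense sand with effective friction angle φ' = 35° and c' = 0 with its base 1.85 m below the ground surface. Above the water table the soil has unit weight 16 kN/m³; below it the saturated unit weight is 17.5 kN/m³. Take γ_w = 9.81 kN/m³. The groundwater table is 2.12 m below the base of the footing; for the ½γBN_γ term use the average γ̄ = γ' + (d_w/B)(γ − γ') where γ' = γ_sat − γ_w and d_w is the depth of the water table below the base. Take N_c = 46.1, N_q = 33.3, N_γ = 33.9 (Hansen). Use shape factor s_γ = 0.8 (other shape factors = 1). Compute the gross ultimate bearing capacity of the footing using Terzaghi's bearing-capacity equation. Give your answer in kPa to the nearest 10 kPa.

q_ult ≈ 1540 kPa

Effective surcharge at the founding depth q = γ·D_f = 16 × 1.85 = 29.6 kPa.
With d_w = 2.12 m < B, γ̄ = 7.69 + (2.12/3) × (16 − 7.69) = 13.562 kN/m³.
q_ult = q·N_q + 0.5·γ·B·N_γ·s_γ
     = 29.6 × 33.3 + 0.5 × 13.562 × 3 × 33.9 × 0.8
     = 985.68 + 551.72 = 1537.4 kPa.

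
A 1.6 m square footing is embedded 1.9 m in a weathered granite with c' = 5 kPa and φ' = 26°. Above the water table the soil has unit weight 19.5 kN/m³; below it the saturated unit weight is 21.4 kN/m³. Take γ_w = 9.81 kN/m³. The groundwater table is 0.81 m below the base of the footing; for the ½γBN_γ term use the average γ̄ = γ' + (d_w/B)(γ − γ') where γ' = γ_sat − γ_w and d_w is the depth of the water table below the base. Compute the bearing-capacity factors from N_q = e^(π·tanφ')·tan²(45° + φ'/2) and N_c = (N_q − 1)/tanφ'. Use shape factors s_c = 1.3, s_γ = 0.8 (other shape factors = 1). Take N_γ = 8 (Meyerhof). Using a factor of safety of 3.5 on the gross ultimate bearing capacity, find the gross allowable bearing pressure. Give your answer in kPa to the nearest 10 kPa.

q_all ≈ 190 kPa

N_q = e^(π·tan26°)·tan²(58°) = 11.85; N_c = (N_q − 1)/tanφ' = 22.25.
Effective surcharge at the founding depth q = γ·D_f = 19.5 × 1.9 = 37.05 kPa.
With d_w = 0.81 m < B, γ̄ = 11.59 + (0.81/1.6) × (19.5 − 11.59) = 15.594 kN/m³.
q_ult = c·N_c·s_c + q·N_q + 0.5·γ·B·N_γ·s_γ
     = 5 × 22.254 × 1.3 + 37.05 × 11.854 + 0.5 × 15.594 × 1.6 × 8 × 0.8
     = 144.65 + 439.2 + 79.844 = 663.7 kPa.
q_all = 663.7 / 3.5 = 189.63 kPa.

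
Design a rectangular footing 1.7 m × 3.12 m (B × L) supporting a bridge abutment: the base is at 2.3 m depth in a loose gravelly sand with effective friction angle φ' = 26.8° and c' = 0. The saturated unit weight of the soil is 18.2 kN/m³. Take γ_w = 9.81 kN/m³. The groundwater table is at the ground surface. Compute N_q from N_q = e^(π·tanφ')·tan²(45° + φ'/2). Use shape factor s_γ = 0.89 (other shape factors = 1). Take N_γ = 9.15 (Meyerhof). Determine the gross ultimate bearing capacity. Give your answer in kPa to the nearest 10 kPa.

tan26.8° = 0.5051, so N_q = e^(π×0.5051)·tan²(58.4°) = 4.889 × 2.642 = 12.92.
With the water table at the surface the whole profile is submerged: γ' = 18.2 − 9.81 = 8.39 kN/m³, so q = γ'·D_f = 19.297 kPa; the same γ' applies in the ½γBN_γ term.
q_ult = q·N_q + 0.5·γ·B·N_γ·s_γ
     = 19.297 × 12.917 + 0.5 × 8.39 × 1.7 × 9.15 × 0.89
     = 249.26 + 58.075 = 307.33 kPa.

q_ult ≈ 310 kPa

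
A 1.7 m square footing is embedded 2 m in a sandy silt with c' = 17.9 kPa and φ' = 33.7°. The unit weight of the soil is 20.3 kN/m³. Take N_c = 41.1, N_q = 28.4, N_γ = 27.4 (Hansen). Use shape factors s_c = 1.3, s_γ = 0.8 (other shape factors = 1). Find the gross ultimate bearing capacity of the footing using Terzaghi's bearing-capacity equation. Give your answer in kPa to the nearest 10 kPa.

q_ult ≈ 2490 kPa

Effective surcharge at the founding depth q = γ·D_f = 20.3 × 2 = 40.6 kPa.
q_ult = c·N_c·s_c + q·N_q + 0.5·γ·B·N_γ·s_γ
     = 17.9 × 41.1 × 1.3 + 40.6 × 28.4 + 0.5 × 20.3 × 1.7 × 27.4 × 0.8
     = 956.4 + 1153 + 378.23 = 2487.7 kPa.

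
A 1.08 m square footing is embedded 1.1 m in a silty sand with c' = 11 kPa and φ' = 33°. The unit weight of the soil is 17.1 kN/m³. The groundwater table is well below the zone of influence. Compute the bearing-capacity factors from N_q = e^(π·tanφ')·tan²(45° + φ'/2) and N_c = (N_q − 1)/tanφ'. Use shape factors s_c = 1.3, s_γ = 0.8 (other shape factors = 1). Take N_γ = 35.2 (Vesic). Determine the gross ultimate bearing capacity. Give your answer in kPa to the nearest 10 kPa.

tan33° = 0.6494, so N_q = e^(π×0.6494)·tan²(61.5°) = 7.692 × 3.392 = 26.09.
N_c = (26.09 − 1)/tan33° = 38.64.
q = γ·D_f = 17.1 × 1.1 = 18.81 kPa.
c·N_c·s_c = 11 × 38.638 × 1.3 = 552.53 kPa
q·N_q = 18.81 × 26.092 = 490.79 kPa
0.5·γ·B·N_γ·s_γ = 0.5 × 17.1 × 1.08 × 35.2 × 0.8 = 260.03 kPa
q_ult = 552.53 + 490.79 + 260.03 = 1303.3 kPa.

q_ult ≈ 1300 kPa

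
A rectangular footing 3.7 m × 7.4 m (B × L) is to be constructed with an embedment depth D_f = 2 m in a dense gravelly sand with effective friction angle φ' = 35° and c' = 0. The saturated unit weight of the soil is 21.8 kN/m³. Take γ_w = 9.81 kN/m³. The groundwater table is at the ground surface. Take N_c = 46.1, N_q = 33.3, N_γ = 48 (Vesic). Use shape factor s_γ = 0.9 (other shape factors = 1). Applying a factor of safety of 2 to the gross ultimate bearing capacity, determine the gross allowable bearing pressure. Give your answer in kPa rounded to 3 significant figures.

γ' = 21.8 − 9.81 = 11.99 kN/m³ (submerged throughout). q = 11.99 × 2 = 23.98 kPa; the same γ' applies in the ½γBN_γ term.
q·N_q = 23.98 × 33.3 = 798.53 kPa
0.5·γ·B·N_γ·s_γ = 0.5 × 11.99 × 3.7 × 48 × 0.9 = 958.24 kPa
q_ult = 798.53 + 958.24 = 1756.8 kPa.
q_all = q_ult / FS = 1756.8 / 2 = 878.39 kPa.

q_all ≈ 878 kPa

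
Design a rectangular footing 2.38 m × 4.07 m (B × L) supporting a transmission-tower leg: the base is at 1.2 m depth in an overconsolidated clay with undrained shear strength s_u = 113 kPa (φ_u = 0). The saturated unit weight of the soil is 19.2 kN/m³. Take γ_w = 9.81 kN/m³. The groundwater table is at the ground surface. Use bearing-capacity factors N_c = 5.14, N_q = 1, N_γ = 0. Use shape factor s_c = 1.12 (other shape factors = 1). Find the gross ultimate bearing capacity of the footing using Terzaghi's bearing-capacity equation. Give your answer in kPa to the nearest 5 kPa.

q_ult ≈ 660 kPa

γ' = 19.2 − 9.81 = 9.39 kN/m³ (submerged throughout). q = 9.39 × 1.2 = 11.268 kPa.
c·N_c·s_c = 113 × 5.14 × 1.12 = 650.52 kPa
q·N_q = 11.268 × 1 = 11.268 kPa
q_ult = 650.52 + 11.268 = 661.79 kPa.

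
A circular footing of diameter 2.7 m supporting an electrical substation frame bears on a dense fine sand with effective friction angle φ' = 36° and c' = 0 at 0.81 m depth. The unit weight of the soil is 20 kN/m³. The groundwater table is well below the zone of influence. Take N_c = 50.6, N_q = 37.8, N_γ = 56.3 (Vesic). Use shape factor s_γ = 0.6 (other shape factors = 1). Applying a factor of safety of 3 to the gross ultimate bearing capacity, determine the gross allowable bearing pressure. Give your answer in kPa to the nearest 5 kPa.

Overburden at base level: q = 20 × 0.81 = 16.2 kPa.
Surcharge term q·N_q = 16.2 × 37.8 = 612.36 kPa; self-weight term 0.5·γ·B·N_γ·s_γ = 0.5 × 20 × 2.7 × 56.3 × 0.6 = 912.06 kPa.
q_ult = 612.36 + 912.06 = 1524.4 kPa.
q_all = q_ult / FS = 1524.4 / 3 = 508.14 kPa.

q_all ≈ 510 kPa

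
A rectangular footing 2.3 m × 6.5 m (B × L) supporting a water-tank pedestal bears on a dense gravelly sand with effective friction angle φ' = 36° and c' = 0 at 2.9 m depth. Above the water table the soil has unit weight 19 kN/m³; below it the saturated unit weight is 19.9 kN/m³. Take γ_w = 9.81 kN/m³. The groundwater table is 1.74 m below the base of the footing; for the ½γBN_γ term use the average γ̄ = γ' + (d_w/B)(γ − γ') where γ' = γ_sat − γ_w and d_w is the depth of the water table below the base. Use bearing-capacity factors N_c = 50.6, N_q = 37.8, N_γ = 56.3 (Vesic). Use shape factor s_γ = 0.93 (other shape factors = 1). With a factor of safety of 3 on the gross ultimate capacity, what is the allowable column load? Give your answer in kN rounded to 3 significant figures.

Overburden at base level: q = 19 × 2.9 = 55.1 kPa.
The water table is 1.74 m below the base (< B = 2.3 m), so the ½γBN_γ term uses γ̄ = γ' + (d_w/B)(γ − γ') = 10.09 + (1.74/2.3)(19 − 10.09) = 16.831 kN/m³.
Surcharge term q·N_q = 55.1 × 37.8 = 2082.8 kPa; self-weight term 0.5·γ·B·N_γ·s_γ = 0.5 × 16.831 × 2.3 × 56.3 × 0.93 = 1013.4 kPa.
q_ult = 2082.8 + 1013.4 = 3096.2 kPa.
Gross allowable pressure q_all = 3096.2 / 3 = 1032.1 kPa.
Footing area = 14.95 m², so allowable column load = 1032.1 × 14.95 = 15429 kN.

P_all ≈ 15400 kN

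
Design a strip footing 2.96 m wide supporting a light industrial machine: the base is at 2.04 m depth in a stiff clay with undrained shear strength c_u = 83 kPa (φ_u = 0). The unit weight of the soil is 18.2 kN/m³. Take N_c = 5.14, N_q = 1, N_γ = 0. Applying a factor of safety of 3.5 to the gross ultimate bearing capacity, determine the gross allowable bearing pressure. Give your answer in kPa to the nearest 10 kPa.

q_all ≈ 130 kPa

Effective surcharge at the founding depth q = γ·D_f = 18.2 × 2.04 = 37.128 kPa.
q_ult = c·N_c + q·N_q
     = 83 × 5.14 + 37.128 × 1
     = 426.62 + 37.128 = 463.75 kPa.
q_all = q_ult / FS = 463.75 / 3.5 = 132.5 kPa.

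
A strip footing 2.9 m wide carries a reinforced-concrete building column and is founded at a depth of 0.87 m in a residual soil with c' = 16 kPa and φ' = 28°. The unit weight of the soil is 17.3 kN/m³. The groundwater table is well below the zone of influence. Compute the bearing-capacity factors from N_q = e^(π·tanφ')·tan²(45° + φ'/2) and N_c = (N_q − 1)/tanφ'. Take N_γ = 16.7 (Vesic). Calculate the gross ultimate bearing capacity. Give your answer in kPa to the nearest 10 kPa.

tan28° = 0.5317, so N_q = e^(π×0.5317)·tan²(59°) = 5.314 × 2.77 = 14.72.
N_c = (14.72 − 1)/tan28° = 25.8.
Effective surcharge at the founding depth q = γ·D_f = 17.3 × 0.87 = 15.051 kPa.
q_ult = c·N_c + q·N_q + 0.5·γ·B·N_γ
     = 16 × 25.803 + 15.051 × 14.72 + 0.5 × 17.3 × 2.9 × 16.7
     = 412.85 + 221.55 + 418.92 = 1053.3 kPa.

q_ult ≈ 1050 kPa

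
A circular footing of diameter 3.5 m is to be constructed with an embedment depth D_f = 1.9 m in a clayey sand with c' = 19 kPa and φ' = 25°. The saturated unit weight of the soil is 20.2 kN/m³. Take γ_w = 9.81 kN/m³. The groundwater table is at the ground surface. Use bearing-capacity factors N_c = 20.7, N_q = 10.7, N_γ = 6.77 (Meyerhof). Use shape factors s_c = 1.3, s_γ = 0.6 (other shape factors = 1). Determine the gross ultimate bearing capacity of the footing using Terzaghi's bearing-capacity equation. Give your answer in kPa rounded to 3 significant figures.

γ' = 20.2 − 9.81 = 10.39 kN/m³ (submerged throughout). q = 10.39 × 1.9 = 19.741 kPa; the same γ' applies in the ½γBN_γ term.
c·N_c·s_c = 19 × 20.7 × 1.3 = 511.29 kPa
q·N_q = 19.741 × 10.7 = 211.23 kPa
0.5·γ·B·N_γ·s_γ = 0.5 × 10.39 × 3.5 × 6.77 × 0.6 = 73.857 kPa
q_ult = 511.29 + 211.23 + 73.857 = 796.38 kPa.

q_ult ≈ 796 kPa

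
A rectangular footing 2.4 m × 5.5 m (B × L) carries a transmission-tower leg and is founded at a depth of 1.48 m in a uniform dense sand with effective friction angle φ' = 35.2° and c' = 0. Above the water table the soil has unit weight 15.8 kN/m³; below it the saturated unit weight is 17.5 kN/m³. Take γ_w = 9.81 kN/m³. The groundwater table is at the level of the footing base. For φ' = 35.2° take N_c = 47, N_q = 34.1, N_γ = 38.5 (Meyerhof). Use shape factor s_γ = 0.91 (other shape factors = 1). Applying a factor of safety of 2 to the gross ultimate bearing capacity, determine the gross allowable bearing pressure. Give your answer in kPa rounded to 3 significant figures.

q_all ≈ 560 kPa

Overburden at base level: q = 15.8 × 1.48 = 23.384 kPa.
Below the base the soil is submerged, so the ½γBN_γ term uses γ' = 17.5 − 9.81 = 7.69 kN/m³.
Surcharge term q·N_q = 23.384 × 34.1 = 797.39 kPa; self-weight term 0.5·γ·B·N_γ·s_γ = 0.5 × 7.69 × 2.4 × 38.5 × 0.91 = 323.3 kPa.
q_ult = 797.39 + 323.3 = 1120.7 kPa.
q_all = q_ult / FS = 1120.7 / 2 = 560.35 kPa.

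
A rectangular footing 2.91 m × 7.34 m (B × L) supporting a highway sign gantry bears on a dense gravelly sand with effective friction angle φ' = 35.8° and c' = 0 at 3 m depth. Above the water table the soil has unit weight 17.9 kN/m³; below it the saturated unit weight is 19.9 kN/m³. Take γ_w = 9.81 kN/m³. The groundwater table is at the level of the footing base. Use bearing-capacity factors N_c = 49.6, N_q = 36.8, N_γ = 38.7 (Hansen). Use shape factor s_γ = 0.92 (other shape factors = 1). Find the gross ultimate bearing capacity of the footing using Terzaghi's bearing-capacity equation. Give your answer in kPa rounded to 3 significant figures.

Effective surcharge at the founding depth q = γ·D_f = 17.9 × 3 = 53.7 kPa.
The water table coincides with the base, so in the self-weight term γ → γ' = 10.09 kN/m³.
q_ult = q·N_q + 0.5·γ·B·N_γ·s_γ
     = 53.7 × 36.8 + 0.5 × 10.09 × 2.91 × 38.7 × 0.92
     = 1976.2 + 522.7 = 2498.9 kPa.

q_ult ≈ 2500 kPa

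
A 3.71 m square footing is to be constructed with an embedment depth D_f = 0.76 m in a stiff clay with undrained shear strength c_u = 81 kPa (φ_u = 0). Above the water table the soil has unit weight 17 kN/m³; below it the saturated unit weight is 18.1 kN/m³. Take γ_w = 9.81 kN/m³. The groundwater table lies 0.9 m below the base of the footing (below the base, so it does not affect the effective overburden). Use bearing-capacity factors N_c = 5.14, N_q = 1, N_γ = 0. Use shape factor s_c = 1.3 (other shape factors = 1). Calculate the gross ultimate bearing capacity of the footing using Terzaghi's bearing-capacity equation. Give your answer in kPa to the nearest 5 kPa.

q_ult ≈ 555 kPa

q = γ·D_f = 17 × 0.76 = 12.92 kPa.
c·N_c·s_c = 81 × 5.14 × 1.3 = 541.24 kPa
q·N_q = 12.92 × 1 = 12.92 kPa
q_ult = 541.24 + 12.92 = 554.16 kPa.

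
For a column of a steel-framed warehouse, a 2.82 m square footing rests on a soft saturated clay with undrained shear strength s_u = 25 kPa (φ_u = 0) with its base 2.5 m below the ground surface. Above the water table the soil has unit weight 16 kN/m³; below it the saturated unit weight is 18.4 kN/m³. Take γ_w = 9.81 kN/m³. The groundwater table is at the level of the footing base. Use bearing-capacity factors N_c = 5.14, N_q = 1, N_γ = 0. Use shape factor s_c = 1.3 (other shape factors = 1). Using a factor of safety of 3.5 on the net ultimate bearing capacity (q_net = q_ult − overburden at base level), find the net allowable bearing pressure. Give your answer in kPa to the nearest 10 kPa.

q_all(net) ≈ 50 kPa

q = γ·D_f = 16 × 2.5 = 40 kPa.
c·N_c·s_c = 25 × 5.14 × 1.3 = 167.05 kPa
q·N_q = 40 × 1 = 40 kPa
q_ult = 167.05 + 40 = 207.05 kPa.
q_net = 207.05 − 40 = 167.05 kPa.
q_all(net) = 167.05 / 3.5 = 47.729 kPa.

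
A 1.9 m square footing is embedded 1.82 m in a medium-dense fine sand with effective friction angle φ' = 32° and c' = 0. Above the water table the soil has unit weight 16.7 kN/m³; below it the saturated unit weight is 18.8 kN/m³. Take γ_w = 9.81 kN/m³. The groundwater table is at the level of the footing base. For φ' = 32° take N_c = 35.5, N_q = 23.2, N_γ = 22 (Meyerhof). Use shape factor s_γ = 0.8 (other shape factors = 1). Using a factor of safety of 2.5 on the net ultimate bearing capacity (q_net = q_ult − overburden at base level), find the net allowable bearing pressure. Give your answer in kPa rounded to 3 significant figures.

q_all(net) ≈ 330 kPa

Effective surcharge at the founding depth q = γ·D_f = 16.7 × 1.82 = 30.394 kPa.
The water table coincides with the base, so in the self-weight term γ → γ' = 8.99 kN/m³.
q_ult = q·N_q + 0.5·γ·B·N_γ·s_γ
     = 30.394 × 23.2 + 0.5 × 8.99 × 1.9 × 22 × 0.8
     = 705.14 + 150.31 = 855.45 kPa.
q_net = 855.45 − 30.394 = 825.06 kPa.
q_all(net) = 825.06 / 2.5 = 330.02 kPa.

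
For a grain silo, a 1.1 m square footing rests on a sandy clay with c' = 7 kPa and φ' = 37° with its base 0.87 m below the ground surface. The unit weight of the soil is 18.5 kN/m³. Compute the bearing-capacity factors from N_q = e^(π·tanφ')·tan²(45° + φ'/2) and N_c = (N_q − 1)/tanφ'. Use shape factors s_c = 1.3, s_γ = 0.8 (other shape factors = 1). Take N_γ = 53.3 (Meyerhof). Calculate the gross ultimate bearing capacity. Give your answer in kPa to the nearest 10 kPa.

q_ult ≈ 1630 kPa

tan37° = 0.7536, so N_q = e^(π×0.7536)·tan²(63.5°) = 10.669 × 4.023 = 42.92.
N_c = (42.92 − 1)/tan37° = 55.63.
Overburden at base level: q = 18.5 × 0.87 = 16.095 kPa.
Cohesion term c·N_c·s_c = 7 × 55.63 × 1.3 = 506.23 kPa; surcharge term q·N_q = 16.095 × 42.92 = 690.8 kPa; self-weight term 0.5·γ·B·N_γ·s_γ = 0.5 × 18.5 × 1.1 × 53.3 × 0.8 = 433.86 kPa.
q_ult = 506.23 + 690.8 + 433.86 = 1630.9 kPa.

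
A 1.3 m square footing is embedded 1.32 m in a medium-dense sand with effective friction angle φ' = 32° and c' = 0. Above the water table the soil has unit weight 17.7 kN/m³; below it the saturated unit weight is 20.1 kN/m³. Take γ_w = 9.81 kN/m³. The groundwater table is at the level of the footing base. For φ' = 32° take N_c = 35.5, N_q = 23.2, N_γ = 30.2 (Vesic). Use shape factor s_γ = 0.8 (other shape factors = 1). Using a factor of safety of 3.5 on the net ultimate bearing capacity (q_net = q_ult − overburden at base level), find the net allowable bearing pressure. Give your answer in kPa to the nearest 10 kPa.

q_all(net) ≈ 190 kPa

Effective surcharge at the founding depth q = γ·D_f = 17.7 × 1.32 = 23.364 kPa.
The water table coincides with the base, so in the self-weight term γ → γ' = 10.29 kN/m³.
q_ult = q·N_q + 0.5·γ·B·N_γ·s_γ
     = 23.364 × 23.2 + 0.5 × 10.29 × 1.3 × 30.2 × 0.8
     = 542.04 + 161.59 = 703.64 kPa.
q_net = 703.64 − 23.364 = 680.27 kPa.
q_all(net) = 680.27 / 3.5 = 194.36 kPa.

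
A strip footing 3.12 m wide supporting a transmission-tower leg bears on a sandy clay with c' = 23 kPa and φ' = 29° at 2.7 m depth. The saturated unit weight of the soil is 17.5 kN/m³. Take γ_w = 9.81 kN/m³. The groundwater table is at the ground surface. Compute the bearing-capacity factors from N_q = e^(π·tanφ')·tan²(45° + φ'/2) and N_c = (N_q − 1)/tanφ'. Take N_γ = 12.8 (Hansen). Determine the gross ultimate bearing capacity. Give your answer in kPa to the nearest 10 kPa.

q_ult ≈ 1140 kPa

tan29° = 0.5543, so N_q = e^(π×0.5543)·tan²(59.5°) = 5.705 × 2.882 = 16.44.
N_c = (16.44 − 1)/tan29° = 27.86.
γ' = 17.5 − 9.81 = 7.69 kN/m³ (submerged throughout). q = 7.69 × 2.7 = 20.763 kPa; the same γ' applies in the ½γBN_γ term.
c·N_c = 23 × 27.86 = 640.79 kPa
q·N_q = 20.763 × 16.443 = 341.41 kPa
0.5·γ·B·N_γ = 0.5 × 7.69 × 3.12 × 12.8 = 153.55 kPa
q_ult = 640.79 + 341.41 + 153.55 = 1135.8 kPa.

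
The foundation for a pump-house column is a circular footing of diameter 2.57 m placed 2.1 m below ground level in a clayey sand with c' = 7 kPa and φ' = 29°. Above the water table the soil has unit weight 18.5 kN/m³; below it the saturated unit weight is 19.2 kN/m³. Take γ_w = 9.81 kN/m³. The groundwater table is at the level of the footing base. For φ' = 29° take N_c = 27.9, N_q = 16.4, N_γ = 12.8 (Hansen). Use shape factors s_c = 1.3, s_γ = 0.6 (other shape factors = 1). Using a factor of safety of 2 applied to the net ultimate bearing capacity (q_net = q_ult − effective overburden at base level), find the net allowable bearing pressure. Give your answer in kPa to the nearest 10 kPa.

q_all(net) ≈ 470 kPa

q = γ·D_f = 18.5 × 2.1 = 38.85 kPa.
For the ½γBN_γ term take γ' = 19.2 − 9.81 = 9.39 kN/m³ (soil below base is submerged).
c·N_c·s_c = 7 × 27.9 × 1.3 = 253.89 kPa
q·N_q = 38.85 × 16.4 = 637.14 kPa
0.5·γ·B·N_γ·s_γ = 0.5 × 9.39 × 2.57 × 12.8 × 0.6 = 92.668 kPa
q_ult = 253.89 + 637.14 + 92.668 = 983.7 kPa.
Net ultimate: q_net = 983.7 − 38.85 = 944.85 kPa.
q_all(net) = 944.85 / 2 = 472.42 kPa.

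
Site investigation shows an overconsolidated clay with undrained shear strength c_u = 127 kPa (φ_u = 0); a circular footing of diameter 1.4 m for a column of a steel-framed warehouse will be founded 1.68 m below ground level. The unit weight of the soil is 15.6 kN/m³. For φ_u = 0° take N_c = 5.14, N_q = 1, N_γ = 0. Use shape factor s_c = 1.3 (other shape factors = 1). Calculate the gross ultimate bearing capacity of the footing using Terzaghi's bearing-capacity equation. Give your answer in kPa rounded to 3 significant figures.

Overburden at base level: q = 15.6 × 1.68 = 26.208 kPa.
Cohesion term c·N_c·s_c = 127 × 5.14 × 1.3 = 848.61 kPa; surcharge term q·N_q = 26.208 × 1 = 26.208 kPa.
q_ult = 848.61 + 26.208 = 874.82 kPa.

q_ult ≈ 875 kPa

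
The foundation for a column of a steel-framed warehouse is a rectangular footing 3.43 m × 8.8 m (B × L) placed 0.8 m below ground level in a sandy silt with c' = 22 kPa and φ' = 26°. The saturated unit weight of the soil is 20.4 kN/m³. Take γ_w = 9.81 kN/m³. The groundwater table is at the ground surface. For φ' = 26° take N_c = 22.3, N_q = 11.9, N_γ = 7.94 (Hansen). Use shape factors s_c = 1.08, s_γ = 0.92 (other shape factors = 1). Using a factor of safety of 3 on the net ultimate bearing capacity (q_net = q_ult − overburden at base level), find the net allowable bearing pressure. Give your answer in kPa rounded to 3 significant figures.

q_all(net) ≈ 252 kPa

With the water table at the surface the whole profile is submerged: γ' = 20.4 − 9.81 = 10.59 kN/m³, so q = γ'·D_f = 8.472 kPa; the same γ' applies in the ½γBN_γ term.
q_ult = c·N_c·s_c + q·N_q + 0.5·γ·B·N_γ·s_γ
     = 22 × 22.3 × 1.08 + 8.472 × 11.9 + 0.5 × 10.59 × 3.43 × 7.94 × 0.92
     = 529.85 + 100.82 + 132.67 = 763.33 kPa.
q_net = 763.33 − 8.472 = 754.86 kPa.
q_all(net) = 754.86 / 3 = 251.62 kPa.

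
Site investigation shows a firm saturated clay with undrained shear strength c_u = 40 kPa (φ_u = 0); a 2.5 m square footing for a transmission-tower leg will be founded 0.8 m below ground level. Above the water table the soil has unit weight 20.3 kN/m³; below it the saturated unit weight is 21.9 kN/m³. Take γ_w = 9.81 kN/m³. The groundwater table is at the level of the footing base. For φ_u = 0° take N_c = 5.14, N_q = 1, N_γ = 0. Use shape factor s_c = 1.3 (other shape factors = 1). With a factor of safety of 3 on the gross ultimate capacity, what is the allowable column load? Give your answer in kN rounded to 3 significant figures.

P_all ≈ 591 kN

q = γ·D_f = 20.3 × 0.8 = 16.24 kPa.
c·N_c·s_c = 40 × 5.14 × 1.3 = 267.28 kPa
q·N_q = 16.24 × 1 = 16.24 kPa
q_ult = 267.28 + 16.24 = 283.52 kPa.
Gross allowable pressure q_all = 283.52 / 3 = 94.507 kPa.
Footing area = 6.25 m², so allowable column load = 94.507 × 6.25 = 590.67 kN.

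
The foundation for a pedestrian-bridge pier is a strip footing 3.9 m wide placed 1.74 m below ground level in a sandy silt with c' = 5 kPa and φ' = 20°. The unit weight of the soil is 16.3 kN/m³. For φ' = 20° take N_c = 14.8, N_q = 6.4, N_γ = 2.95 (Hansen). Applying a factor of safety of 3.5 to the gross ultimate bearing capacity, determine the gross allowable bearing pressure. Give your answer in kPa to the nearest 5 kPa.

q_all ≈ 100 kPa

Overburden at base level: q = 16.3 × 1.74 = 28.362 kPa.
Cohesion term c·N_c = 5 × 14.8 = 74 kPa; surcharge term q·N_q = 28.362 × 6.4 = 181.52 kPa; self-weight term 0.5·γ·B·N_γ = 0.5 × 16.3 × 3.9 × 2.95 = 93.766 kPa.
q_ult = 74 + 181.52 + 93.766 = 349.28 kPa.
q_all = q_ult / FS = 349.28 / 3.5 = 99.795 kPa.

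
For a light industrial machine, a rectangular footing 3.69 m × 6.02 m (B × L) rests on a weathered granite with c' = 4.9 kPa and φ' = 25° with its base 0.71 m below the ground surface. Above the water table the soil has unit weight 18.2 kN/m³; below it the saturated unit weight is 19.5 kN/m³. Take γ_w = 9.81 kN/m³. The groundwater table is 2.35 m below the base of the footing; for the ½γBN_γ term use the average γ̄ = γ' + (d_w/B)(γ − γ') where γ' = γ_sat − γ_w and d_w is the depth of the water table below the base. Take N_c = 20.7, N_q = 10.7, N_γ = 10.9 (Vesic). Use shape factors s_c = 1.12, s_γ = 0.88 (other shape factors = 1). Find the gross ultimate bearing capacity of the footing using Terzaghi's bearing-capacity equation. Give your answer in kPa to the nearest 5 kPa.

Overburden at base level: q = 18.2 × 0.71 = 12.922 kPa.
The water table is 2.35 m below the base (< B = 3.69 m), so the ½γBN_γ term uses γ̄ = γ' + (d_w/B)(γ − γ') = 9.69 + (2.35/3.69)(18.2 − 9.69) = 15.11 kN/m³.
Cohesion term c·N_c·s_c = 4.9 × 20.7 × 1.12 = 113.6 kPa; surcharge term q·N_q = 12.922 × 10.7 = 138.27 kPa; self-weight term 0.5·γ·B·N_γ·s_γ = 0.5 × 15.11 × 3.69 × 10.9 × 0.88 = 267.4 kPa.
q_ult = 113.6 + 138.27 + 267.4 = 519.27 kPa.

q_ult ≈ 520 kPa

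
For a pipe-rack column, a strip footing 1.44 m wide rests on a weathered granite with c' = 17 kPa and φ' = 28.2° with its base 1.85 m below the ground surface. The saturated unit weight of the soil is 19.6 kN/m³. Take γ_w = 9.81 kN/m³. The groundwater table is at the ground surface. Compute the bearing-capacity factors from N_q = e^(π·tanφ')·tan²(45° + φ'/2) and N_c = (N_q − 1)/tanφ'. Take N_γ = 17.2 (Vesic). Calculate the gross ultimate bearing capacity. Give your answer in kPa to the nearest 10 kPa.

q_ult ≈ 840 kPa

tan28.2° = 0.5362, so N_q = e^(π×0.5362)·tan²(59.1°) = 5.39 × 2.792 = 15.05.
N_c = (15.05 − 1)/tan28.2° = 26.2.
Water table at ground surface, so effective unit weight γ' = 19.6 − 9.81 = 9.79 kN/m³ is used throughout; overburden q = 9.79 × 1.85 = 18.112 kPa; the same γ' applies in the ½γBN_γ term.
Cohesion term c·N_c = 17 × 26.198 = 445.37 kPa; surcharge term q·N_q = 18.112 × 15.047 = 272.53 kPa; self-weight term 0.5·γ·B·N_γ = 0.5 × 9.79 × 1.44 × 17.2 = 121.24 kPa.
q_ult = 445.37 + 272.53 + 121.24 = 839.14 kPa.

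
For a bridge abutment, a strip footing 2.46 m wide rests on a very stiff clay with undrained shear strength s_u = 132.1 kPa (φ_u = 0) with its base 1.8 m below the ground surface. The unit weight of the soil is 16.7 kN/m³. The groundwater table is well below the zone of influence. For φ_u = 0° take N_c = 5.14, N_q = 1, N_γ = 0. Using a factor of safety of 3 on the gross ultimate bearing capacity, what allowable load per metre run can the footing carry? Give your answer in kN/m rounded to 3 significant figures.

Overburden at base level: q = 16.7 × 1.8 = 30.06 kPa.
Cohesion term c·N_c = 132.1 × 5.14 = 678.99 kPa; surcharge term q·N_q = 30.06 × 1 = 30.06 kPa.
q_ult = 678.99 + 30.06 = 709.05 kPa.
Gross allowable pressure q_all = 709.05 / 3 = 236.35 kPa.
Allowable wall load = q_all × B = 236.35 × 2.46 = 581.42 kN per metre run.

≈ 581 kN/m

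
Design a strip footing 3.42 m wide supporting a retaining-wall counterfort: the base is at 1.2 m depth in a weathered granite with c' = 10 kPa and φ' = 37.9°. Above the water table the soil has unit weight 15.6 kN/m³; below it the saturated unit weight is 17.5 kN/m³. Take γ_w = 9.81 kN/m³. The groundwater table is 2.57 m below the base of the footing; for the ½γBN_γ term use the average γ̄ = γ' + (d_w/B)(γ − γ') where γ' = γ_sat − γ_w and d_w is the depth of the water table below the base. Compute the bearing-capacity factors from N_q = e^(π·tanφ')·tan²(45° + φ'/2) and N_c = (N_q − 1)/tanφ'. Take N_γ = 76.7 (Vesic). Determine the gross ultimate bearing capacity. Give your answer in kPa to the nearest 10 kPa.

q_ult ≈ 3300 kPa

tan37.9° = 0.7785, so N_q = e^(π×0.7785)·tan²(63.95°) = 11.538 × 4.185 = 48.29.
N_c = (48.29 − 1)/tan37.9° = 60.75.
Overburden at base level: q = 15.6 × 1.2 = 18.72 kPa.
The water table is 2.57 m below the base (< B = 3.42 m), so the ½γBN_γ term uses γ̄ = γ' + (d_w/B)(γ − γ') = 7.69 + (2.57/3.42)(15.6 − 7.69) = 13.634 kN/m³.
Cohesion term c·N_c = 10 × 60.746 = 607.46 kPa; surcharge term q·N_q = 18.72 × 48.289 = 903.98 kPa; self-weight term 0.5·γ·B·N_γ = 0.5 × 13.634 × 3.42 × 76.7 = 1788.2 kPa.
q_ult = 607.46 + 903.98 + 1788.2 = 3299.6 kPa.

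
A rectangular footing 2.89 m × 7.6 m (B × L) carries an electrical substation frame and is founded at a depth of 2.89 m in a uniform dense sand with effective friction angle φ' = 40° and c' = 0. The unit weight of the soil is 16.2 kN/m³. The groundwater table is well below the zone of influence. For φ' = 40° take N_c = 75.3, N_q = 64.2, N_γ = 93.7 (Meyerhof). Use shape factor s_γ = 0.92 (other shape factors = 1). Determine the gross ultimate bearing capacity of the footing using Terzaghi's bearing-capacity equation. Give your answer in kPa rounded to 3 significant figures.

Effective surcharge at the founding depth q = γ·D_f = 16.2 × 2.89 = 46.818 kPa.
q_ult = q·N_q + 0.5·γ·B·N_γ·s_γ
     = 46.818 × 64.2 + 0.5 × 16.2 × 2.89 × 93.7 × 0.92
     = 3005.7 + 2017.9 = 5023.7 kPa.

q_ult ≈ 5020 kPa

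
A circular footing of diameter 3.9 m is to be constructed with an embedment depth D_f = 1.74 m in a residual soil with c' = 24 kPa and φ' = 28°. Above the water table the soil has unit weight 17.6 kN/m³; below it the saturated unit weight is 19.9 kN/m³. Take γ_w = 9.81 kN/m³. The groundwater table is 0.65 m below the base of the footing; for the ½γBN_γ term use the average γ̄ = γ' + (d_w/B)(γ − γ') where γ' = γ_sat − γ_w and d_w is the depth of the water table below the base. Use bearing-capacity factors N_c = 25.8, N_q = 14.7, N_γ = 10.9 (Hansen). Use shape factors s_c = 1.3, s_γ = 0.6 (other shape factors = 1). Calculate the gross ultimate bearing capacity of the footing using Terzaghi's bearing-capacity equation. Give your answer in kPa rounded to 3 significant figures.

Overburden at base level: q = 17.6 × 1.74 = 30.624 kPa.
The water table is 0.65 m below the base (< B = 3.9 m), so the ½γBN_γ term uses γ̄ = γ' + (d_w/B)(γ − γ') = 10.09 + (0.65/3.9)(17.6 − 10.09) = 11.342 kN/m³.
Cohesion term c·N_c·s_c = 24 × 25.8 × 1.3 = 804.96 kPa; surcharge term q·N_q = 30.624 × 14.7 = 450.17 kPa; self-weight term 0.5·γ·B·N_γ·s_γ = 0.5 × 11.342 × 3.9 × 10.9 × 0.6 = 144.64 kPa.
q_ult = 804.96 + 450.17 + 144.64 = 1399.8 kPa.

q_ult ≈ 1400 kPa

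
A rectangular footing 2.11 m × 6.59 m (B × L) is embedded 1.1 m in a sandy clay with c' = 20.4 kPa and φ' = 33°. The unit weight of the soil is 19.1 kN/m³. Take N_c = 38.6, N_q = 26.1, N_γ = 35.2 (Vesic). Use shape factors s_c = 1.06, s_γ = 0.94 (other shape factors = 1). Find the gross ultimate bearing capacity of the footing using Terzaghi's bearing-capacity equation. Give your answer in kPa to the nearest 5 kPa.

q_ult ≈ 2050 kPa

q = γ·D_f = 19.1 × 1.1 = 21.01 kPa.
c·N_c·s_c = 20.4 × 38.6 × 1.06 = 834.69 kPa
q·N_q = 21.01 × 26.1 = 548.36 kPa
0.5·γ·B·N_γ·s_γ = 0.5 × 19.1 × 2.11 × 35.2 × 0.94 = 666.74 kPa
q_ult = 834.69 + 548.36 + 666.74 = 2049.8 kPa.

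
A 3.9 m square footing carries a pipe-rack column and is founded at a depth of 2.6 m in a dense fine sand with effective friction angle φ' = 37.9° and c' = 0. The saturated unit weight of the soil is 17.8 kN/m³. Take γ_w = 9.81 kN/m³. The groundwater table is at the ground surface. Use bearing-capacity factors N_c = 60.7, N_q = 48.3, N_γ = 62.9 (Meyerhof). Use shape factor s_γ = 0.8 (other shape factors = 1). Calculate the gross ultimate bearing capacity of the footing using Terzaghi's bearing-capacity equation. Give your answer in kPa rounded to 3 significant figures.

Water table at ground surface, so effective unit weight γ' = 17.8 − 9.81 = 7.99 kN/m³ is used throughout; overburden q = 7.99 × 2.6 = 20.774 kPa; the same γ' applies in the ½γBN_γ term.
Surcharge term q·N_q = 20.774 × 48.3 = 1003.4 kPa; self-weight term 0.5·γ·B·N_γ·s_γ = 0.5 × 7.99 × 3.9 × 62.9 × 0.8 = 784.01 kPa.
q_ult = 1003.4 + 784.01 = 1787.4 kPa.

q_ult ≈ 1790 kPa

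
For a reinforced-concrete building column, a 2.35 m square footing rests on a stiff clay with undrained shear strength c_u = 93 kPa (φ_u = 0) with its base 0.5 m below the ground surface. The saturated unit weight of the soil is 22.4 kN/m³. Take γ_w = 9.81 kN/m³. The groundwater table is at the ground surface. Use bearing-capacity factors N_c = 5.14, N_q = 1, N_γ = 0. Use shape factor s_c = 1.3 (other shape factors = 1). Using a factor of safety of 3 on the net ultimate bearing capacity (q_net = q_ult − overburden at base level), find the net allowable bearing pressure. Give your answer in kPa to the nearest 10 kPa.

q_all(net) ≈ 210 kPa

Water table at ground surface, so effective unit weight γ' = 22.4 − 9.81 = 12.59 kN/m³ is used throughout; overburden q = 12.59 × 0.5 = 6.295 kPa.
Cohesion term c·N_c·s_c = 93 × 5.14 × 1.3 = 621.43 kPa; surcharge term q·N_q = 6.295 × 1 = 6.295 kPa.
q_ult = 621.43 + 6.295 = 627.72 kPa.
q_net = 627.72 − 6.295 = 621.43 kPa.
q_all(net) = 621.43 / 3 = 207.14 kPa.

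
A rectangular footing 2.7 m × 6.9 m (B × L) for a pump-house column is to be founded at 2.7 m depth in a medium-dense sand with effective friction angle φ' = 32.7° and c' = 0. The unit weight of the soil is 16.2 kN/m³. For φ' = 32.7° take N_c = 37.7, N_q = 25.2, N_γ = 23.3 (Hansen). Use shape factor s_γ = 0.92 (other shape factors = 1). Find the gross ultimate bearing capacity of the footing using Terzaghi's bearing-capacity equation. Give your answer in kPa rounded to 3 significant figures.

Effective surcharge at the founding depth q = γ·D_f = 16.2 × 2.7 = 43.74 kPa.
q_ult = q·N_q + 0.5·γ·B·N_γ·s_γ
     = 43.74 × 25.2 + 0.5 × 16.2 × 2.7 × 23.3 × 0.92
     = 1102.2 + 468.81 = 1571.1 kPa.

q_ult ≈ 1570 kPa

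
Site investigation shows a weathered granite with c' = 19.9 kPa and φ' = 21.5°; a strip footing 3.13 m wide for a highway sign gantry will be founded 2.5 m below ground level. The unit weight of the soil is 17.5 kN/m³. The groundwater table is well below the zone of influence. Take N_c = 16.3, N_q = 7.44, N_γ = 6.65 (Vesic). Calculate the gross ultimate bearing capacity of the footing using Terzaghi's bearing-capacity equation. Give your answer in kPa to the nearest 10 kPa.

Effective surcharge at the founding depth q = γ·D_f = 17.5 × 2.5 = 43.75 kPa.
q_ult = c·N_c + q·N_q + 0.5·γ·B·N_γ
     = 19.9 × 16.3 + 43.75 × 7.44 + 0.5 × 17.5 × 3.13 × 6.65
     = 324.37 + 325.5 + 182.13 = 832 kPa.

q_ult ≈ 830 kPa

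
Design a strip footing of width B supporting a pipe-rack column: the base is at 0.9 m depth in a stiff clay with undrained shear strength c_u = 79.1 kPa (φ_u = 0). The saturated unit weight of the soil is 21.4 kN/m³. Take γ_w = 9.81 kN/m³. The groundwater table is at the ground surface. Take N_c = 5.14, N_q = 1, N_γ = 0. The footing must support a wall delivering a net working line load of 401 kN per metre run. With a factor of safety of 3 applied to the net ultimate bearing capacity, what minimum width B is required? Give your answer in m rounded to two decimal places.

Water table at ground surface, so effective unit weight γ' = 21.4 − 9.81 = 11.59 kN/m³ is used throughout; overburden q = 11.59 × 0.9 = 10.431 kPa.
Cohesion term c·N_c = 79.1 × 5.14 = 406.57 kPa; surcharge term q·N_q = 10.431 × 1 = 10.431 kPa.
q_ult = 406.57 + 10.431 = 417 kPa.
For φ = 0 the ½γBN_γ term vanishes, so q_ult is independent of B. q_net = 417 − 10.431 = 406.57 kPa; q_all(net) = 406.57/3 = 135.52 kPa.
Required width B = w / q_all(net) = 401 / 135.52 = 2.959 m.

B = 2.96 m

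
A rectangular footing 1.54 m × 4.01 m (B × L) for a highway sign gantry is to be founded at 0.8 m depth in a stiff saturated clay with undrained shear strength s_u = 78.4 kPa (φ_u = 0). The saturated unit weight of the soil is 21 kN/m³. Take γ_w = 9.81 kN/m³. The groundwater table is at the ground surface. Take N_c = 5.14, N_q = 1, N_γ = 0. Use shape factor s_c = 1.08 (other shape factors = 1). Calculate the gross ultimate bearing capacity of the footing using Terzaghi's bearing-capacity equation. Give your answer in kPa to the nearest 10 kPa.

γ' = 21 − 9.81 = 11.19 kN/m³ (submerged throughout). q = 11.19 × 0.8 = 8.952 kPa.
c·N_c·s_c = 78.4 × 5.14 × 1.08 = 435.21 kPa
q·N_q = 8.952 × 1 = 8.952 kPa
q_ult = 435.21 + 8.952 = 444.17 kPa.

q_ult ≈ 440 kPa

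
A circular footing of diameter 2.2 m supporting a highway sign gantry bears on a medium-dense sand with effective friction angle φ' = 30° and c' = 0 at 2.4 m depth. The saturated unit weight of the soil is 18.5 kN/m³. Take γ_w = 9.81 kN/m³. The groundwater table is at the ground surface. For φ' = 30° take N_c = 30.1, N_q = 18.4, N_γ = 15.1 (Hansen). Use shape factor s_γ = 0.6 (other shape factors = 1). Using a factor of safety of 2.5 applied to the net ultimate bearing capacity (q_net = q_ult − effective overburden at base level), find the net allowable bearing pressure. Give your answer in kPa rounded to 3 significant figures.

Water table at ground surface, so effective unit weight γ' = 18.5 − 9.81 = 8.69 kN/m³ is used throughout; overburden q = 8.69 × 2.4 = 20.856 kPa; the same γ' applies in the ½γBN_γ term.
Surcharge term q·N_q = 20.856 × 18.4 = 383.75 kPa; self-weight term 0.5·γ·B·N_γ·s_γ = 0.5 × 8.69 × 2.2 × 15.1 × 0.6 = 86.605 kPa.
q_ult = 383.75 + 86.605 = 470.35 kPa.
Net ultimate: q_net = 470.35 − 20.856 = 449.5 kPa.
q_all(net) = 449.5 / 2.5 = 179.8 kPa.

q_all(net) ≈ 180 kPa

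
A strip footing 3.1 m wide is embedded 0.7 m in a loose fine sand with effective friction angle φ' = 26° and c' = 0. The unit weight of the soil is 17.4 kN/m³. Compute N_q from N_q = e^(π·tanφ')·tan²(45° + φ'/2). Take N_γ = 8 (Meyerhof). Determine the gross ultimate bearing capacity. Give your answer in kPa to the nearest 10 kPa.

tan26° = 0.4877, so N_q = e^(π×0.4877)·tan²(58°) = 4.629 × 2.561 = 11.85.
Overburden at base level: q = 17.4 × 0.7 = 12.18 kPa.
Surcharge term q·N_q = 12.18 × 11.854 = 144.38 kPa; self-weight term 0.5·γ·B·N_γ = 0.5 × 17.4 × 3.1 × 8 = 215.76 kPa.
q_ult = 144.38 + 215.76 = 360.14 kPa.

q_ult ≈ 360 kPa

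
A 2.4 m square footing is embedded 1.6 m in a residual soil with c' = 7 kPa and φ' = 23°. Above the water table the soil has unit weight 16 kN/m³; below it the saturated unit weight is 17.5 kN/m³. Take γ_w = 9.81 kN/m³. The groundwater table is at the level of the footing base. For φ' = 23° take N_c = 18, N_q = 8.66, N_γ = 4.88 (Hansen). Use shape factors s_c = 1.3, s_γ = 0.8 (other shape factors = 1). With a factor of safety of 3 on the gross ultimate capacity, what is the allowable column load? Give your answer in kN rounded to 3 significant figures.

Overburden at base level: q = 16 × 1.6 = 25.6 kPa.
Below the base the soil is submerged, so the ½γBN_γ term uses γ' = 17.5 − 9.81 = 7.69 kN/m³.
Cohesion term c·N_c·s_c = 7 × 18 × 1.3 = 163.8 kPa; surcharge term q·N_q = 25.6 × 8.66 = 221.7 kPa; self-weight term 0.5·γ·B·N_γ·s_γ = 0.5 × 7.69 × 2.4 × 4.88 × 0.8 = 36.026 kPa.
q_ult = 163.8 + 221.7 + 36.026 = 421.52 kPa.
Gross allowable pressure q_all = 421.52 / 3 = 140.51 kPa.
Footing area = 5.76 m², so allowable column load = 140.51 × 5.76 = 809.32 kN.

P_all ≈ 809 kN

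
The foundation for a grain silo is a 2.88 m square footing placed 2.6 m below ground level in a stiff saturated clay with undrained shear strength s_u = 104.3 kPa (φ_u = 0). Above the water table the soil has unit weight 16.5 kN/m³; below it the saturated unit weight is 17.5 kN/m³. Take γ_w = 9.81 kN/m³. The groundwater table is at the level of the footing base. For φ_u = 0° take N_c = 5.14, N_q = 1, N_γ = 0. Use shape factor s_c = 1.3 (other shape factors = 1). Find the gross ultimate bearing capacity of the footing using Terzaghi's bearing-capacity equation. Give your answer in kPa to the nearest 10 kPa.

Effective surcharge at the founding depth q = γ·D_f = 16.5 × 2.6 = 42.9 kPa.
q_ult = c·N_c·s_c + q·N_q
     = 104.3 × 5.14 × 1.3 + 42.9 × 1
     = 696.93 + 42.9 = 739.83 kPa.

q_ult ≈ 740 kPa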